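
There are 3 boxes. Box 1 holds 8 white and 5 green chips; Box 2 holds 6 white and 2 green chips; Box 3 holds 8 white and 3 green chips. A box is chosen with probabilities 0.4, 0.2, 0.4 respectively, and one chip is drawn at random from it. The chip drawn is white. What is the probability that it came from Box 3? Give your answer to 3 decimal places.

Posterior probability ≈ 0.423

P(white|Box 1) = 0.6154; P(white|Box 2) = 0.75; P(white|Box 3) = 0.7273.
Prior × likelihood for each source: 0.4·0.6154=0.2462, 0.2·0.75=0.1500, 0.4·0.7273=0.2909. Summing gives P(white) = 0.68706.
P(Box 3 | white) = 0.2909 / 0.68706 = 0.423.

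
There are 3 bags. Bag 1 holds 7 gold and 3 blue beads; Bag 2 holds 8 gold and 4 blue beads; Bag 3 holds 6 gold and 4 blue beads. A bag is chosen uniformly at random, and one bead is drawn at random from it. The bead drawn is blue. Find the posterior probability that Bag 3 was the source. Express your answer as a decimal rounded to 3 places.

Posterior probability ≈ 0.387

P(blue|Bag 1) = 0.3; P(blue|Bag 2) = 0.3333; P(blue|Bag 3) = 0.4.
Prior × likelihood for each source: 0.333333·0.3=0.1000, 0.333333·0.3333=0.1111, 0.333333·0.4=0.1333. Summing gives P(blue) = 0.34444.
P(Bag 3 | blue) = 0.1333 / 0.34444 = 0.387.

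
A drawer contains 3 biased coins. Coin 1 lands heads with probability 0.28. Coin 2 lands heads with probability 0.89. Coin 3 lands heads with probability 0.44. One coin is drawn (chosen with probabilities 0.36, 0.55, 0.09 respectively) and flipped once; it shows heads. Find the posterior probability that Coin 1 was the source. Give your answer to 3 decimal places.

Posterior probability ≈ 0.160

P(heads|C1) = 0.28; P(heads|C2) = 0.89; P(heads|C3) = 0.44.
Prior × likelihood for each source: 0.36·0.28=0.1008, 0.55·0.89=0.4895, 0.09·0.44=0.03960. Summing gives P(heads) = 0.62990.
P(Coin 1 | heads) = 0.1008 / 0.62990 = 0.160.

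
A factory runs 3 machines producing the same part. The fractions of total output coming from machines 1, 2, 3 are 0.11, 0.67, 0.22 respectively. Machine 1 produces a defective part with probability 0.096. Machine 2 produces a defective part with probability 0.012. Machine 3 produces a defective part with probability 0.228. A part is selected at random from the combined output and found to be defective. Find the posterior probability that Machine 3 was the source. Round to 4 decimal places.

P(defective|M1) = 0.096; P(defective|M2) = 0.012; P(defective|M3) = 0.228.
Prior × likelihood for each source: 0.11·0.096=0.01056, 0.67·0.012=0.008040, 0.22·0.228=0.05016. Summing gives P(defective) = 0.068760.
P(Machine 3 | defective) = 0.05016 / 0.068760 = 0.7295.

Posterior probability ≈ 0.7295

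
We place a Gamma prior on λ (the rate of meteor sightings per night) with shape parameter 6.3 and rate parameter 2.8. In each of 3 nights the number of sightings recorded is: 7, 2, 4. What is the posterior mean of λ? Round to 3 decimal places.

Total count ∑xᵢ = 13 over n = 3 nights.
Gamma is conjugate to the Poisson likelihood: posterior is Gamma(shape = 6.3+13 = 19.3, rate = 2.8+3 = 5.8).
E[λ | data] = 19.3/5.8 = 3.328.

Posterior mean ≈ 3.328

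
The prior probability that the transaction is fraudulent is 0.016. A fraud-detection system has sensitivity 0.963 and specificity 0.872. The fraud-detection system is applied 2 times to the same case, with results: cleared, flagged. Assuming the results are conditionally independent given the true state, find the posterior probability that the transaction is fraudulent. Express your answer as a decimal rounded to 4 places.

Posterior P(H) ≈ 0.0052

With H the event that the transaction is fraudulent, the joint likelihood of the observed sequence is P(data|H) = 0.037·0.963 = 0.035631 and P(data|¬H) = 0.872·0.128 = 0.11162.
Bayes: P(H|data) = 0.016·0.035631 / (0.016·0.035631 + 0.984·0.11162) = 0.00057010/0.11040 = 0.0052.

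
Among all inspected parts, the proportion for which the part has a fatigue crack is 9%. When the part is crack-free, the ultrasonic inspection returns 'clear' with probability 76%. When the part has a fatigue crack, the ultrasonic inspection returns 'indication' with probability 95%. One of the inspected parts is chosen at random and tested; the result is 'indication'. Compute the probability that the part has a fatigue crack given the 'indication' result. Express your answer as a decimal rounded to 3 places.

P(H | E) ≈ 0.281

Write H for 'the part has a fatigue crack'. Prior odds H:¬H = 0.09/0.91 = 0.098901. For the 'indication' outcome, the likelihood ratio is 0.95/0.24 = 3.9583.
Posterior odds = 0.098901 × 3.9583 = 0.39148, so P(H|E) = 0.39148/(1+0.39148) = 0.281.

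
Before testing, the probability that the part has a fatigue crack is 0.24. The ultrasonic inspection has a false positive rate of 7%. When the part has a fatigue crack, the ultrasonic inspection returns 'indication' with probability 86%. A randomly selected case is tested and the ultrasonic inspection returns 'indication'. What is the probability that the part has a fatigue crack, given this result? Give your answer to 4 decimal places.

Let H be the event that the part has a fatigue crack. P(H) = 0.24, so P(¬H) = 0.76. With E the 'indication' result, P(E|H) = 0.86 and P(E|¬H) = 0.07.
P(E) = 0.86·0.24 + 0.07·0.76 = 0.20640 + 0.053200 = 0.25960.
By Bayes' theorem, P(H|E) = 0.20640 / 0.25960 = 0.7951.

P(H | E) ≈ 0.7951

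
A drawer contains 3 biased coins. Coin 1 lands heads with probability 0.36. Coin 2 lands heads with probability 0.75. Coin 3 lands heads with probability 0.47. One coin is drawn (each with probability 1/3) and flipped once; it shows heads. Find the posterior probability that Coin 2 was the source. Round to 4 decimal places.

Posterior probability ≈ 0.4747

P(heads|C1) = 0.36; P(heads|C2) = 0.75; P(heads|C3) = 0.47.
Prior × likelihood for each source: 0.333333·0.36=0.1200, 0.333333·0.75=0.2500, 0.333333·0.47=0.1567. Summing gives P(heads) = 0.52667.
P(Coin 2 | heads) = 0.2500 / 0.52667 = 0.4747.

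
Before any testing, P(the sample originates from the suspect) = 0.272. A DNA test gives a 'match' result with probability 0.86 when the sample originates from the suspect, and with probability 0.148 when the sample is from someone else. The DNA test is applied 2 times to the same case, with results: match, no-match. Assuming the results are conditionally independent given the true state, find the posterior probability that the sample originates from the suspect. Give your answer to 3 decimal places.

Posterior P(H) ≈ 0.263

With H the event that the sample originates from the suspect, the joint likelihood of the observed sequence is P(data|H) = 0.86·0.14 = 0.12040 and P(data|¬H) = 0.148·0.852 = 0.12610.
Bayes: P(H|data) = 0.272·0.12040 / (0.272·0.12040 + 0.728·0.12610) = 0.032749/0.12455 = 0.2629.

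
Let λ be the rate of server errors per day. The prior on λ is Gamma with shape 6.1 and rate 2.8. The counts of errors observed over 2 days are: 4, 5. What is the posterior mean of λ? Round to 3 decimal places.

Posterior mean ≈ 3.146

The Poisson likelihood adds the total count to the shape and the number of exposure periods to the rate. Here ∑xᵢ = 9 and n = 2, so shape 6.1→15.1 and rate 2.8→4.8.
Posterior mean = shape/rate = 15.1/4.8 = 3.146.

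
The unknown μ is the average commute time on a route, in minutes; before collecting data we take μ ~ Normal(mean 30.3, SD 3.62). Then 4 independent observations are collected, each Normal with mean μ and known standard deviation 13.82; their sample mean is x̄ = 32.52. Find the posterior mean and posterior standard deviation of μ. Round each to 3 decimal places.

Posterior mean ≈ 30.778; posterior SD ≈ 3.207

Prior precision 1/τ₀² = 1/3.62² = 0.0763102; data precision n/σ² = 4/13.82² = 0.0209432.
Posterior precision = 0.0763102 + 0.0209432 = 0.0972535, giving posterior SD = 1/√0.0972535 = 3.207.
Posterior mean = (0.0763102·30.3 + 0.0209432·32.52) / 0.0972535 = 30.778.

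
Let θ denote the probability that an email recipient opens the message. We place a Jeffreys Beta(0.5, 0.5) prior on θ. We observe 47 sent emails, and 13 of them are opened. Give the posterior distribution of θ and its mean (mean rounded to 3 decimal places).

Posterior: Beta(13.5, 34.5); mean ≈ 0.281

Observing 13 successes and 34 failures updates Beta(0.5, 0.5) by adding the success and failure counts to the two shape parameters: α = 0.5+13 = 13.5, β = 0.5+34 = 34.5.
Posterior mean = α/(α+β) = 13.5/48 = 0.281.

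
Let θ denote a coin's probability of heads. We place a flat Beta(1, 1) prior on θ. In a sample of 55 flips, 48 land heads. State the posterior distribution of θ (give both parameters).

Observing 48 successes and 7 failures updates Beta(1, 1) by adding the success and failure counts to the two shape parameters: α = 1+48 = 49, β = 1+7 = 8.

Posterior: Beta(49, 8)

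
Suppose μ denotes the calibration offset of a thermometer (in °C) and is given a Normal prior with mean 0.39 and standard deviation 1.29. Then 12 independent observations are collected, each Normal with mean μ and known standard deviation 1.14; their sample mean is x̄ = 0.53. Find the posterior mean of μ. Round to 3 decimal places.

Posterior mean ≈ 0.521

Prior precision 1/τ₀² = 1/1.29² = 0.600925; data precision n/σ² = 12/1.14² = 9.23361.
Posterior precision = 0.600925 + 9.23361 = 9.83454.
Posterior mean = (0.600925·0.39 + 9.23361·0.53) / 9.83454 = 0.521.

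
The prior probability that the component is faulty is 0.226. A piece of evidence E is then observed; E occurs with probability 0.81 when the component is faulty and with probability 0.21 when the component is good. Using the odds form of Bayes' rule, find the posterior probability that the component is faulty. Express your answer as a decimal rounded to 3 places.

Posterior probability ≈ 0.530

Prior odds = 0.226/(1−0.226) = 0.29199. In log-odds, ln(0.29199) = -1.2310.
Add log likelihood ratio: ln(3.8571) = 1.3499.
Posterior log-odds = 0.11889, so posterior odds = exp(0.11889) = 1.1262. Converting, P(H|E) = 1.1262/2.1262 = 0.530.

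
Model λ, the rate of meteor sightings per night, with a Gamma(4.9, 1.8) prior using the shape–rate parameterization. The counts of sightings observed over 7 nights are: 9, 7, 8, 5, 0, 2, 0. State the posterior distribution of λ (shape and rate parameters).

Total count ∑xᵢ = 31 over n = 7 nights.
Gamma is conjugate to the Poisson likelihood: posterior is Gamma(shape = 4.9+31 = 35.9, rate = 1.8+7 = 8.8).

Posterior: Gamma(shape=35.9, rate=8.8)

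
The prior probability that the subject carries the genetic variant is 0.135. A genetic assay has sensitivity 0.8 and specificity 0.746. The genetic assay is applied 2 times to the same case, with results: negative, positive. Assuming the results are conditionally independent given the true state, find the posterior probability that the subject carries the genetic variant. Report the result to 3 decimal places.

Posterior P(H) ≈ 0.116

Let H be the event that the subject carries the genetic variant; start with P(H) = 0.135. P('positive'|H) = 0.8, P('positive'|¬H) = 0.254.
Update on result 1 ('negative'): P(H) ← 0.2·0.1350 / (0.2·0.1350 + 0.746·0.8650) = 0.027000/0.67229 = 0.0402.
Update on result 2 ('positive'): P(H) ← 0.8·0.0402 / (0.8·0.0402 + 0.254·0.9598) = 0.032129/0.27593 = 0.1164.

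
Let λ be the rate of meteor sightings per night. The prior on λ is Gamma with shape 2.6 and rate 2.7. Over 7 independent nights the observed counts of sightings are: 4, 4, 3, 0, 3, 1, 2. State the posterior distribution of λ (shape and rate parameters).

The Poisson likelihood adds the total count to the shape and the number of exposure periods to the rate. Here ∑xᵢ = 17 and n = 7, so shape 2.6→19.6 and rate 2.7→9.7.

Posterior: Gamma(shape=19.6, rate=9.7)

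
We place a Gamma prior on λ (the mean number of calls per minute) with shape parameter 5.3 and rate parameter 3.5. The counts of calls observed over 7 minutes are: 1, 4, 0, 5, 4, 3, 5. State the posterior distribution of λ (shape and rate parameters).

Total count ∑xᵢ = 22 over n = 7 minutes.
Gamma is conjugate to the Poisson likelihood: posterior is Gamma(shape = 5.3+22 = 27.3, rate = 3.5+7 = 10.5).

Posterior: Gamma(shape=27.3, rate=10.5)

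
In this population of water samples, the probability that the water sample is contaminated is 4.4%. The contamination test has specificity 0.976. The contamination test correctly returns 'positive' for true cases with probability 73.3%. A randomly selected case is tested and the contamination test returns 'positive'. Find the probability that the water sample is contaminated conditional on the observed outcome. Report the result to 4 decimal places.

Write H for 'the water sample is contaminated'. Prior odds H:¬H = 0.044/0.956 = 0.046025. For the 'positive' outcome, the likelihood ratio is 0.733/0.024 = 30.542.
Posterior odds = 0.046025 × 30.542 = 1.4057, so P(H|E) = 1.4057/(1+1.4057) = 0.5843.

P(H | E) ≈ 0.5843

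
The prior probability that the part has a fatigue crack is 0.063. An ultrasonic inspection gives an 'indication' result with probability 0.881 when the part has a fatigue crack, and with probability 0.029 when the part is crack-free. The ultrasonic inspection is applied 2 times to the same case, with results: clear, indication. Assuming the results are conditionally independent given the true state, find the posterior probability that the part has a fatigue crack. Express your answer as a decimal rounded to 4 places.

Posterior P(H) ≈ 0.2002

Let H be the event that the part has a fatigue crack; start with P(H) = 0.063. P('indication'|H) = 0.881, P('indication'|¬H) = 0.029.
Update on result 1 ('clear'): P(H) ← 0.119·0.0630 / (0.119·0.0630 + 0.971·0.9370) = 0.0074970/0.91732 = 0.0082.
Update on result 2 ('indication'): P(H) ← 0.881·0.0082 / (0.881·0.0082 + 0.029·0.9918) = 0.0072001/0.035963 = 0.2002.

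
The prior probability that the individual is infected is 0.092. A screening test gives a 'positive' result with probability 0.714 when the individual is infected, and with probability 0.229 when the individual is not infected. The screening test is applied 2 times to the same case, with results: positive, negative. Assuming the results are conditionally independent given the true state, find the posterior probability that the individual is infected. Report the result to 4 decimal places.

Posterior P(H) ≈ 0.1049

With H the event that the individual is infected, the joint likelihood of the observed sequence is P(data|H) = 0.714·0.286 = 0.20420 and P(data|¬H) = 0.229·0.771 = 0.17656.
Bayes: P(H|data) = 0.092·0.20420 / (0.092·0.20420 + 0.908·0.17656) = 0.018787/0.17910 = 0.1049.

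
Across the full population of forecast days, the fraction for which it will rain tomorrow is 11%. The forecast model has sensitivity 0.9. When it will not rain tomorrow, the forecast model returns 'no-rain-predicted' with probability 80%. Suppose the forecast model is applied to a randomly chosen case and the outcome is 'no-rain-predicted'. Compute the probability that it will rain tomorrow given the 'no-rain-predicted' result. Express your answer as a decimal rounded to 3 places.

P(H | E) ≈ 0.015

Let H be the event that it will rain tomorrow. P(H) = 0.11, so P(¬H) = 0.89. With E the 'no-rain-predicted' result, P(E|H) = 0.1 and P(E|¬H) = 0.8.
P(E) = 0.1·0.11 + 0.8·0.89 = 0.011000 + 0.71200 = 0.72300.
By Bayes' theorem, P(H|E) = 0.011000 / 0.72300 = 0.015.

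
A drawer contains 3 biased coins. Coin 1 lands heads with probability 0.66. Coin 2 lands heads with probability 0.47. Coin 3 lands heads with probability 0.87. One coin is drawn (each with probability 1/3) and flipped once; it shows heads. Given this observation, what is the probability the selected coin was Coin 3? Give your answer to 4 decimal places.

Posterior probability ≈ 0.4350

P(heads|C1) = 0.66; P(heads|C2) = 0.47; P(heads|C3) = 0.87.
Prior × likelihood for each source: 0.333333·0.66=0.2200, 0.333333·0.47=0.1567, 0.333333·0.87=0.2900. Summing gives P(heads) = 0.66667.
P(Coin 3 | heads) = 0.2900 / 0.66667 = 0.4350.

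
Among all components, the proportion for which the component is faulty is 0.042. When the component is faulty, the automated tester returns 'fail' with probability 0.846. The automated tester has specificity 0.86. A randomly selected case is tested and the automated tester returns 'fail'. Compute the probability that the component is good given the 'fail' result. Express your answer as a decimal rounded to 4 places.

P(¬H | E) ≈ 0.7906

Write H for 'the component is faulty'. Prior odds H:¬H = 0.042/0.958 = 0.043841. For the 'fail' outcome, the likelihood ratio is 0.846/0.14 = 6.0429.
Posterior odds = 0.043841 × 6.0429 = 0.26493, so P(H|E) = 0.26493/(1+0.26493) = 0.2094. Then P(¬H|E) = 1 − 0.2094 = 0.7906.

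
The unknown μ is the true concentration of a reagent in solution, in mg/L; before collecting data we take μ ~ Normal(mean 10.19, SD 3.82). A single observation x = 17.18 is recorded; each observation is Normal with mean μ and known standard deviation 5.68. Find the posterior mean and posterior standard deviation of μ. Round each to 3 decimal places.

With known σ, the Normal prior is conjugate. Weight on the data is w = (n/σ²)/(n/σ² + 1/τ₀²) = 0.0309958/(0.0309958+0.0685288) = 0.31144.
Posterior mean = w·x̄ + (1−w)·μ₀ = 0.31144·17.18 + 0.68856·10.19 = 12.367. Posterior variance = 1/(0.0309958+0.0685288) = 10.0478, so SD = 3.170.

Posterior mean ≈ 12.367; posterior SD ≈ 3.170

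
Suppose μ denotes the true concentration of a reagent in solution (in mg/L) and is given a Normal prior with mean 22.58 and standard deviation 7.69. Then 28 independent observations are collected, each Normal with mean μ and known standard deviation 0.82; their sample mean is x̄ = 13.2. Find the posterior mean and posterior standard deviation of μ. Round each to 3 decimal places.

With known σ, the Normal prior is conjugate. Weight on the data is w = (n/σ²)/(n/σ² + 1/τ₀²) = 41.6419/(41.6419+0.0169101) = 0.99959.
Posterior mean = w·x̄ + (1−w)·μ₀ = 0.99959·13.2 + 0.00040592·22.58 = 13.204. Posterior variance = 1/(41.6419+0.0169101) = 0.0240045, so SD = 0.155.

Posterior mean ≈ 13.204; posterior SD ≈ 0.155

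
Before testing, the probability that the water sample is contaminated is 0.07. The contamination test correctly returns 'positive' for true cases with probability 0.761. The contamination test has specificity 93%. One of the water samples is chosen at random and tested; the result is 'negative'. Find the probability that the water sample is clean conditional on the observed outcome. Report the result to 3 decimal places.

P(¬H | E) ≈ 0.981

Write H for 'the water sample is contaminated'. Prior odds H:¬H = 0.07/0.93 = 0.075269. For the 'negative' outcome, the likelihood ratio is 0.239/0.93 = 0.25699.
Posterior odds = 0.075269 × 0.25699 = 0.019343, so P(H|E) = 0.019343/(1+0.019343) = 0.019. Then P(¬H|E) = 1 − 0.019 = 0.981.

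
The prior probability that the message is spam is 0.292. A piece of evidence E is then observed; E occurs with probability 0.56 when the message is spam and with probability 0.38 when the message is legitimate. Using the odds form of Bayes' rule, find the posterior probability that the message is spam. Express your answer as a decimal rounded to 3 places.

Posterior probability ≈ 0.378

Prior odds = 0.292/(1−0.292) = 0.41243. In log-odds, ln(0.41243) = -0.88569.
Add log likelihood ratio: ln(1.4737) = 0.38777.
Posterior log-odds = -0.49792, so posterior odds = exp(-0.49792) = 0.60779. Converting, P(H|E) = 0.60779/1.6078 = 0.378.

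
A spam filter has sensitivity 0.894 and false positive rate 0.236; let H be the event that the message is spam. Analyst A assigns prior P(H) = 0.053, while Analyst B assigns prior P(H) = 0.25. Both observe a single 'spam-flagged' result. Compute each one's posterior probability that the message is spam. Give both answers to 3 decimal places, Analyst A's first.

The likelihood ratio for a 'spam-flagged' result is 0.894/0.236 = 3.7881.
Analyst A: prior odds 0.053/0.947 = 0.055966; posterior odds 0.21201; posterior probability 0.175.
Analyst B: prior odds 0.25/0.75 = 0.33333; posterior odds 1.2627; posterior probability 0.558.

Analyst A: 0.175; Analyst B: 0.558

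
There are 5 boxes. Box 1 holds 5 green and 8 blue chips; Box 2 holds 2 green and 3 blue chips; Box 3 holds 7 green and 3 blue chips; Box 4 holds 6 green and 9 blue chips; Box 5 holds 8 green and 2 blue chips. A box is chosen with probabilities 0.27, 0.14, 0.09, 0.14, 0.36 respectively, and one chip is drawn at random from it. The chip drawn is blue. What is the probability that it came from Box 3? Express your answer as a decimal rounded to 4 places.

Posterior probability ≈ 0.0623

Tabulate prior·likelihood by source: [1] prior 0.27, lik 0.6154, product 0.1662; [2] prior 0.14, lik 0.6, product 0.08400; [3] prior 0.09, lik 0.3, product 0.02700; [4] prior 0.14, lik 0.6, product 0.08400; [5] prior 0.36, lik 0.2, product 0.07200.
Normalizing constant = 0.43315; the posterior for Box 3 is its product over the sum, 0.02700/0.43315 = 0.0623.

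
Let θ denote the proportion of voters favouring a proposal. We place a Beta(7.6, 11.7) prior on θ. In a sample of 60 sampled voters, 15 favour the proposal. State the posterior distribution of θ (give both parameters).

Posterior: Beta(22.6, 56.7)

The binomial likelihood is conjugate to the Beta prior: with 15 successes and 45 failures, the posterior is Beta(7.6+15, 11.7+45) = Beta(22.6, 56.7).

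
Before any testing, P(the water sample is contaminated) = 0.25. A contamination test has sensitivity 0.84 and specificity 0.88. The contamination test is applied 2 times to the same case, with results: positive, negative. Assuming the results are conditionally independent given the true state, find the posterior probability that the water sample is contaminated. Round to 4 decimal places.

Posterior P(H) ≈ 0.2979

With H the event that the water sample is contaminated, the joint likelihood of the observed sequence is P(data|H) = 0.84·0.16 = 0.13440 and P(data|¬H) = 0.12·0.88 = 0.10560.
Bayes: P(H|data) = 0.25·0.13440 / (0.25·0.13440 + 0.75·0.10560) = 0.033600/0.11280 = 0.2979.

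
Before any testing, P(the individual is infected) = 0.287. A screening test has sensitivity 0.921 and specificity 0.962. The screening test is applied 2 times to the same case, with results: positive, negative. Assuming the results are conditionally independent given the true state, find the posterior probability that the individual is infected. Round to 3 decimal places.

With H the event that the individual is infected, the joint likelihood of the observed sequence is P(data|H) = 0.921·0.079 = 0.072759 and P(data|¬H) = 0.038·0.962 = 0.036556.
Bayes: P(H|data) = 0.287·0.072759 / (0.287·0.072759 + 0.713·0.036556) = 0.020882/0.046946 = 0.4448.

Posterior P(H) ≈ 0.445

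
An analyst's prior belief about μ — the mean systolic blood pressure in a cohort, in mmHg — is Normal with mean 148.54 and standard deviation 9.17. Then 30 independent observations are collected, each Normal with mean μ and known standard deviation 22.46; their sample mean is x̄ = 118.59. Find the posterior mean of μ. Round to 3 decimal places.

With known σ, the Normal prior is conjugate. Weight on the data is w = (n/σ²)/(n/σ² + 1/τ₀²) = 0.0594705/(0.0594705+0.0118922) = 0.83336.
Posterior mean = w·x̄ + (1−w)·μ₀ = 0.83336·118.59 + 0.16664·148.54 = 123.581.

Posterior mean ≈ 123.581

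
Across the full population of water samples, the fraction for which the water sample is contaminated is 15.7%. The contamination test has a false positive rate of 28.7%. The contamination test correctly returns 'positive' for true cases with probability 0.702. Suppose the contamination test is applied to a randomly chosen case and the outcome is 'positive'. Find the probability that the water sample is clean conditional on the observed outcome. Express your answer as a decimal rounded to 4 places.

P(¬H | E) ≈ 0.6870

Write H for 'the water sample is contaminated'. Prior odds H:¬H = 0.157/0.843 = 0.18624. For the 'positive' outcome, the likelihood ratio is 0.702/0.287 = 2.4460.
Posterior odds = 0.18624 × 2.4460 = 0.45554, so P(H|E) = 0.45554/(1+0.45554) = 0.3130. Then P(¬H|E) = 1 − 0.3130 = 0.6870.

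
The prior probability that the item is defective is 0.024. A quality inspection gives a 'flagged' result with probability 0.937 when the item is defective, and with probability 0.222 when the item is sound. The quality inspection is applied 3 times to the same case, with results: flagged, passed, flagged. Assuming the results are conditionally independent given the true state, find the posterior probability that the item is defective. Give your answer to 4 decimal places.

Posterior P(H) ≈ 0.0343

With H the event that the item is defective, the joint likelihood of the observed sequence is P(data|H) = 0.937·0.063·0.937 = 0.055312 and P(data|¬H) = 0.222·0.778·0.222 = 0.038343.
Bayes: P(H|data) = 0.024·0.055312 / (0.024·0.055312 + 0.976·0.038343) = 0.0013275/0.038750 = 0.0343.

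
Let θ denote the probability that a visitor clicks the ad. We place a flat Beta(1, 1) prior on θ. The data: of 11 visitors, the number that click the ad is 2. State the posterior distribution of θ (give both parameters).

Posterior: Beta(3, 10)

The binomial likelihood is conjugate to the Beta prior: with 2 successes and 9 failures, the posterior is Beta(1+2, 1+9) = Beta(3, 10).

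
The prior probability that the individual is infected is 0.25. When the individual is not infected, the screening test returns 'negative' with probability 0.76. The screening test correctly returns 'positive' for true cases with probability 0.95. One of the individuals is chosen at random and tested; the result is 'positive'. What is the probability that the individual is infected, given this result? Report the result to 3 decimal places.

Write H for 'the individual is infected'. Prior odds H:¬H = 0.25/0.75 = 0.33333. For the 'positive' outcome, the likelihood ratio is 0.95/0.24 = 3.9583.
Posterior odds = 0.33333 × 3.9583 = 1.3194, so P(H|E) = 1.3194/(1+1.3194) = 0.569.

P(H | E) ≈ 0.569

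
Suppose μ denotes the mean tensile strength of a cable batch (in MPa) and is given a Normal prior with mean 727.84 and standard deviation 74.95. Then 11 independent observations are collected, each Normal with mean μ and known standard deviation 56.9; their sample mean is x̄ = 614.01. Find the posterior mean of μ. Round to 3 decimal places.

Posterior mean ≈ 619.677

Prior precision 1/τ₀² = 1/74.95² = 0.00017802; data precision n/σ² = 11/56.9² = 0.00339757.
Posterior precision = 0.00017802 + 0.00339757 = 0.00357558.
Posterior mean = (0.00017802·727.84 + 0.00339757·614.01) / 0.00357558 = 619.677.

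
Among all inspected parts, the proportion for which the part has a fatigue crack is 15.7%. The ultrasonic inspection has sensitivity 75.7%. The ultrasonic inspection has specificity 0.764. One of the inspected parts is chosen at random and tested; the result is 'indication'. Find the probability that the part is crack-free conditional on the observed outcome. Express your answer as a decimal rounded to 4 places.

P(¬H | E) ≈ 0.6260

Let H be the event that the part has a fatigue crack. P(H) = 0.157, so P(¬H) = 0.843. With E the 'indication' result, P(E|H) = 0.757 and P(E|¬H) = 0.236.
P(E) = 0.757·0.157 + 0.236·0.843 = 0.11885 + 0.19895 = 0.31780.
By Bayes' theorem, P(H|E) = 0.11885 / 0.31780 = 0.3740. Hence P(¬H|E) = 1 − 0.3740 = 0.6260.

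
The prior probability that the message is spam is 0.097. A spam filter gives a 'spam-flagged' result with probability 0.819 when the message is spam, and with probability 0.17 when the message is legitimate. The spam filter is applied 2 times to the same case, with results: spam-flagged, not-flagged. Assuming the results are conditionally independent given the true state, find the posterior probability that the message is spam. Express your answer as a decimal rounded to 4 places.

Posterior P(H) ≈ 0.1014

With H the event that the message is spam, the joint likelihood of the observed sequence is P(data|H) = 0.819·0.181 = 0.14824 and P(data|¬H) = 0.17·0.83 = 0.14110.
Bayes: P(H|data) = 0.097·0.14824 / (0.097·0.14824 + 0.903·0.14110) = 0.014379/0.14179 = 0.1014.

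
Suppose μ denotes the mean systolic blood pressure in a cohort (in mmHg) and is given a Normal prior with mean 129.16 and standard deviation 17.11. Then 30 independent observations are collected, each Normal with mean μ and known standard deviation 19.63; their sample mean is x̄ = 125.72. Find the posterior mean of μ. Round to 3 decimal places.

Prior precision 1/τ₀² = 1/17.11² = 0.00341586; data precision n/σ² = 30/19.63² = 0.0778540.
Posterior precision = 0.00341586 + 0.0778540 = 0.0812698.
Posterior mean = (0.00341586·129.16 + 0.0778540·125.72) / 0.0812698 = 125.865.

Posterior mean ≈ 125.865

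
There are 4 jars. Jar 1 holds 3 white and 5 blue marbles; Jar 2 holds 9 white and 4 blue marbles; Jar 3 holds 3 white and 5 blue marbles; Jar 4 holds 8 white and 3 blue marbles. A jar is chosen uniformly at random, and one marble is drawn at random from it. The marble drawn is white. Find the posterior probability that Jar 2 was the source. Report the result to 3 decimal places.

Tabulate prior·likelihood by source: [1] prior 0.25, lik 0.375, product 0.09375; [2] prior 0.25, lik 0.6923, product 0.1731; [3] prior 0.25, lik 0.375, product 0.09375; [4] prior 0.25, lik 0.7273, product 0.1818.
Normalizing constant = 0.54240; the posterior for Jar 2 is its product over the sum, 0.1731/0.54240 = 0.319.

Posterior probability ≈ 0.319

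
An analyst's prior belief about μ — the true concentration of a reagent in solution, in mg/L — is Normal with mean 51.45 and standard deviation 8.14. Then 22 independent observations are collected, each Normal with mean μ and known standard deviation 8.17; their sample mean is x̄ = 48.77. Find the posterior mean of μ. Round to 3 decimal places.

Prior precision 1/τ₀² = 1/8.14² = 0.0150922; data precision n/σ² = 22/8.17² = 0.329593.
Posterior precision = 0.0150922 + 0.329593 = 0.344686.
Posterior mean = (0.0150922·51.45 + 0.329593·48.77) / 0.344686 = 48.887.

Posterior mean ≈ 48.887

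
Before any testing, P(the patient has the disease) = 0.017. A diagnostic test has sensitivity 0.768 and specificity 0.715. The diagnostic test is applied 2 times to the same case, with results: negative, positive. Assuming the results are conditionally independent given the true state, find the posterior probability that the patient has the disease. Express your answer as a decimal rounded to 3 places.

Let H be the event that the patient has the disease; start with P(H) = 0.017. P('positive'|H) = 0.768, P('positive'|¬H) = 0.285.
Update on result 1 ('negative'): P(H) ← 0.232·0.0170 / (0.232·0.0170 + 0.715·0.9830) = 0.0039440/0.70679 = 0.0056.
Update on result 2 ('positive'): P(H) ← 0.768·0.0056 / (0.768·0.0056 + 0.285·0.9944) = 0.0042856/0.28770 = 0.0149.

Posterior P(H) ≈ 0.015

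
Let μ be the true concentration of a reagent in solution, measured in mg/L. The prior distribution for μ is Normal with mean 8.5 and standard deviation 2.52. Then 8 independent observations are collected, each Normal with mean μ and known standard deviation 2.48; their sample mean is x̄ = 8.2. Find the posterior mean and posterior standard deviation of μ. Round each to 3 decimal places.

Posterior mean ≈ 8.232; posterior SD ≈ 0.828

With known σ, the Normal prior is conjugate. Weight on the data is w = (n/σ²)/(n/σ² + 1/τ₀²) = 1.30073/(1.30073+0.157470) = 0.89201.
Posterior mean = w·x̄ + (1−w)·μ₀ = 0.89201·8.2 + 0.10799·8.5 = 8.232. Posterior variance = 1/(1.30073+0.157470) = 0.685778, so SD = 0.828.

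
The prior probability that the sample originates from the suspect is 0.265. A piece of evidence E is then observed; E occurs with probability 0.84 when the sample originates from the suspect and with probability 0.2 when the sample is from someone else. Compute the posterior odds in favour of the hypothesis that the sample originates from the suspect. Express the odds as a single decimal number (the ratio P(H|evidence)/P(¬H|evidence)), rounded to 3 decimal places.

Posterior odds ≈ 1.514

Prior odds = 0.265/(1−0.265) = 0.36054. In log-odds, ln(0.36054) = -1.0201.
Add log likelihood ratio: ln(4.2000) = 1.4351.
Posterior log-odds = 0.41494, so posterior odds = exp(0.41494) = 1.5143.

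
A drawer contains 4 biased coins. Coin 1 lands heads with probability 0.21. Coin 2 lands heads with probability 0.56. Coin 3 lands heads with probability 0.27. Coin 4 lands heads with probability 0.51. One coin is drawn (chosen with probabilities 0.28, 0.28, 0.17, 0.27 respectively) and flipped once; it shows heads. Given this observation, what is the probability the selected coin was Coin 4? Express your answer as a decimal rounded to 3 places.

P(heads|C1) = 0.21; P(heads|C2) = 0.56; P(heads|C3) = 0.27; P(heads|C4) = 0.51.
Prior × likelihood for each source: 0.28·0.21=0.05880, 0.28·0.56=0.1568, 0.17·0.27=0.04590, 0.27·0.51=0.1377. Summing gives P(heads) = 0.39920.
P(Coin 4 | heads) = 0.1377 / 0.39920 = 0.345.

Posterior probability ≈ 0.345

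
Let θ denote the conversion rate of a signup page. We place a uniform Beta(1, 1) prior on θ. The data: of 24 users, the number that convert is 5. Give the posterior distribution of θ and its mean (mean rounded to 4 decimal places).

Posterior: Beta(6, 20); mean ≈ 0.2308

The binomial likelihood is conjugate to the Beta prior: with 5 successes and 19 failures, the posterior is Beta(1+5, 1+19) = Beta(6, 20).
Posterior mean = α/(α+β) = 6/26 = 0.2308.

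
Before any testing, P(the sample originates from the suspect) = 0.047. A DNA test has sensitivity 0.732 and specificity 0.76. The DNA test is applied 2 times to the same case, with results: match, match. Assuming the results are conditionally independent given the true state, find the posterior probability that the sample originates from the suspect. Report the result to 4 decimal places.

Let H be the event that the sample originates from the suspect; start with P(H) = 0.047. P('match'|H) = 0.732, P('match'|¬H) = 0.24.
Update on result 1 ('match'): P(H) ← 0.732·0.0470 / (0.732·0.0470 + 0.24·0.9530) = 0.034404/0.26312 = 0.1308.
Update on result 2 ('match'): P(H) ← 0.732·0.1308 / (0.732·0.1308 + 0.24·0.8692) = 0.095710/0.30433 = 0.3145.

Posterior P(H) ≈ 0.3145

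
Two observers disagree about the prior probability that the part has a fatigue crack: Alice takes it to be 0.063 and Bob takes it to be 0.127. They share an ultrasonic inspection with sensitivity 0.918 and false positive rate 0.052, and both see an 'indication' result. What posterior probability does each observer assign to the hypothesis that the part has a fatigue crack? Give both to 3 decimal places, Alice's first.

P('+'|H) = 0.918, P('+'|¬H) = 0.052.
Alice: numerator 0.918·0.063 = 0.057834; evidence = 0.057834+0.052·0.937 = 0.10656; posterior = 0.543.
Bob: numerator 0.918·0.127 = 0.11659; evidence = 0.11659+0.052·0.873 = 0.16198; posterior = 0.720.

Alice: 0.543; Bob: 0.720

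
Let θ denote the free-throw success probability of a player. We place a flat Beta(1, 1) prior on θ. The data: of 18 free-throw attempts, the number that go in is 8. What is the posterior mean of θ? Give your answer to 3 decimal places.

Posterior mean ≈ 0.450

Observing 8 successes and 10 failures updates Beta(1, 1) by adding the success and failure counts to the two shape parameters: α = 1+8 = 9, β = 1+10 = 11.
E[θ | data] = 9/(9+11) = 0.450.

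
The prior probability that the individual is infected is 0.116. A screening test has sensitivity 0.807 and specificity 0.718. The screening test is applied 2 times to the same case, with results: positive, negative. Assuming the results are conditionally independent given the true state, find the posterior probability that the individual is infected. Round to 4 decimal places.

With H the event that the individual is infected, the joint likelihood of the observed sequence is P(data|H) = 0.807·0.193 = 0.15575 and P(data|¬H) = 0.282·0.718 = 0.20248.
Bayes: P(H|data) = 0.116·0.15575 / (0.116·0.15575 + 0.884·0.20248) = 0.018067/0.19706 = 0.0917.

Posterior P(H) ≈ 0.0917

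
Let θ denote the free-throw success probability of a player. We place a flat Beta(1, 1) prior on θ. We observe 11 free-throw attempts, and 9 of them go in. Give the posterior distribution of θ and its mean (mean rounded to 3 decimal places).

Observing 9 successes and 2 failures updates Beta(1, 1) by adding the success and failure counts to the two shape parameters: α = 1+9 = 10, β = 1+2 = 3.
E[θ | data] = 10/(10+3) = 0.769.

Posterior: Beta(10, 3); mean ≈ 0.769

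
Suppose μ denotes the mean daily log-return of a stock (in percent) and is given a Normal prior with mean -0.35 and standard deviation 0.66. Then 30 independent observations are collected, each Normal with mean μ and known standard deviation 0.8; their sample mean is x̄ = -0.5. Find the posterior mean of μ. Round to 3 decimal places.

Posterior mean ≈ -0.493

Prior precision 1/τ₀² = 1/0.66² = 2.29568; data precision n/σ² = 30/0.8² = 46.8750.
Posterior precision = 2.29568 + 46.8750 = 49.1707.
Posterior mean = (2.29568·-0.35 + 46.8750·-0.5) / 49.1707 = -0.493.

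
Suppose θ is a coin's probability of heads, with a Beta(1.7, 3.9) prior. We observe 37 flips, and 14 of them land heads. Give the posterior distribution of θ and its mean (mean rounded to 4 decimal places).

Posterior: Beta(15.7, 26.9); mean ≈ 0.3685

Observing 14 successes and 23 failures updates Beta(1.7, 3.9) by adding the success and failure counts to the two shape parameters: α = 1.7+14 = 15.7, β = 3.9+23 = 26.9.
E[θ | data] = 15.7/(15.7+26.9) = 0.3685.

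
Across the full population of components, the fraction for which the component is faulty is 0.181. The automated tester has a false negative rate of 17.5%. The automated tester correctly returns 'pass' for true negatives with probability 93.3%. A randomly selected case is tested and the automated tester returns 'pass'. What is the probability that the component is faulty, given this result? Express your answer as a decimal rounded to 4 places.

Write H for 'the component is faulty'. Prior odds H:¬H = 0.181/0.819 = 0.22100. For the 'pass' outcome, the likelihood ratio is 0.175/0.933 = 0.18757.
Posterior odds = 0.22100 × 0.18757 = 0.041453, so P(H|E) = 0.041453/(1+0.041453) = 0.0398.

P(H | E) ≈ 0.0398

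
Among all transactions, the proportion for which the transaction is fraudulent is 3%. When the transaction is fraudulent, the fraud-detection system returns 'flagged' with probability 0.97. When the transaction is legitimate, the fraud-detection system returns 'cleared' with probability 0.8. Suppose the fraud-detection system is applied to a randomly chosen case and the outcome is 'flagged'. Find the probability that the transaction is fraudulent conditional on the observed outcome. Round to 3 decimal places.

Let H be the event that the transaction is fraudulent. P(H) = 0.03, so P(¬H) = 0.97. With E the 'flagged' result, P(E|H) = 0.97 and P(E|¬H) = 0.2.
P(E) = 0.97·0.03 + 0.2·0.97 = 0.029100 + 0.19400 = 0.22310.
By Bayes' theorem, P(H|E) = 0.029100 / 0.22310 = 0.130.

P(H | E) ≈ 0.130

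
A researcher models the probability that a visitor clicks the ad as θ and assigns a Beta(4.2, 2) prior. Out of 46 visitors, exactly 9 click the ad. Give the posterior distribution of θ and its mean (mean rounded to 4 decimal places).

Posterior: Beta(13.2, 39); mean ≈ 0.2529

The binomial likelihood is conjugate to the Beta prior: with 9 successes and 37 failures, the posterior is Beta(4.2+9, 2+37) = Beta(13.2, 39).
E[θ | data] = 13.2/(13.2+39) = 0.2529.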